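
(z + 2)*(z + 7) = z^2 + 9*z + 14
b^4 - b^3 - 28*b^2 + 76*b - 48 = (b - 4)*(b - 2)*(b - 1)*(b + 6)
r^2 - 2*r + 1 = (r - 1)^2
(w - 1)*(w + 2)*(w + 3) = w^3 + 4*w^2 + w - 6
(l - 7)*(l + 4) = l^2 - 3*l - 28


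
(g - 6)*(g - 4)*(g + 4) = g^3 - 6*g^2 - 16*g + 96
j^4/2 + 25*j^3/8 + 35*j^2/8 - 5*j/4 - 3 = (j/2 + 1/2)*(j - 3/4)*(j + 2)*(j + 4)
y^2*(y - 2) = y^3 - 2*y^2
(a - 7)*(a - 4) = a^2 - 11*a + 28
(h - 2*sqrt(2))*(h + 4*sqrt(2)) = h^2 + 2*sqrt(2)*h - 16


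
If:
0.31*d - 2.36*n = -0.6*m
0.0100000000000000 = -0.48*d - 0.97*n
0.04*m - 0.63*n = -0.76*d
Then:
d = -0.01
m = -0.03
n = -0.01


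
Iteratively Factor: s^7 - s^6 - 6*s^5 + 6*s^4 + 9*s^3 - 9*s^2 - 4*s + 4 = (s + 1)*(s^6 - 2*s^5 - 4*s^4 + 10*s^3 - s^2 - 8*s + 4) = (s + 1)^2*(s^5 - 3*s^4 - s^3 + 11*s^2 - 12*s + 4) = (s - 1)*(s + 1)^2*(s^4 - 2*s^3 - 3*s^2 + 8*s - 4) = (s - 1)^2*(s + 1)^2*(s^3 - s^2 - 4*s + 4) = (s - 2)*(s - 1)^2*(s + 1)^2*(s^2 + s - 2) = (s - 2)*(s - 1)^3*(s + 1)^2*(s + 2)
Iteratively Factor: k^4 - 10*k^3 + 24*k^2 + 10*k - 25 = (k - 1)*(k^3 - 9*k^2 + 15*k + 25) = (k - 1)*(k + 1)*(k^2 - 10*k + 25) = (k - 5)*(k - 1)*(k + 1)*(k - 5)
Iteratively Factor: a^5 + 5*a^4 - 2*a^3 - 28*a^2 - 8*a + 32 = (a - 2)*(a^4 + 7*a^3 + 12*a^2 - 4*a - 16) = (a - 2)*(a + 2)*(a^3 + 5*a^2 + 2*a - 8) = (a - 2)*(a + 2)*(a + 4)*(a^2 + a - 2) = (a - 2)*(a - 1)*(a + 2)*(a + 4)*(a + 2)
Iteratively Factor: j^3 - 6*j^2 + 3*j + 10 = (j - 5)*(j^2 - j - 2) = (j - 5)*(j + 1)*(j - 2)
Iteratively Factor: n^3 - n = (n - 1)*(n^2 + n) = n*(n - 1)*(n + 1)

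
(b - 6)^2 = b^2 - 12*b + 36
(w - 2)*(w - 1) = w^2 - 3*w + 2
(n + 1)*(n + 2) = n^2 + 3*n + 2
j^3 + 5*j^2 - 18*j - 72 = (j - 4)*(j + 3)*(j + 6)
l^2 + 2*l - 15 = (l - 3)*(l + 5)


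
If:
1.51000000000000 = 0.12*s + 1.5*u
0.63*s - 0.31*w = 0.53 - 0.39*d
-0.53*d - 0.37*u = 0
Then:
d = 0.026562916131124*w - 0.633868297032225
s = 0.475619782077558*w + 1.23366450133741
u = 0.907973506559674 - 0.0380495825662047*w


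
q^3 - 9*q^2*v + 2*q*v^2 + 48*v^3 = (q - 8*v)*(q - 3*v)*(q + 2*v)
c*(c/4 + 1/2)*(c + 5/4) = c^3/4 + 13*c^2/16 + 5*c/8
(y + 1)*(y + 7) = y^2 + 8*y + 7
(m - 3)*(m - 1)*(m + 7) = m^3 + 3*m^2 - 25*m + 21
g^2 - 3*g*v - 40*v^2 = (g - 8*v)*(g + 5*v)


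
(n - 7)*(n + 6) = n^2 - n - 42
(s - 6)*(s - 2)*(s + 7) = s^3 - s^2 - 44*s + 84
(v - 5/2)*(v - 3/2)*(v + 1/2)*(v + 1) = v^4 - 5*v^3/2 - 7*v^2/4 + 29*v/8 + 15/8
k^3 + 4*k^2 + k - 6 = (k - 1)*(k + 2)*(k + 3)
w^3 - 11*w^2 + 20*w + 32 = (w - 8)*(w - 4)*(w + 1)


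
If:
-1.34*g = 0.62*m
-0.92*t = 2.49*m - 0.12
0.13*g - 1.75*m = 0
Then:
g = 0.00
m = 0.00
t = 0.13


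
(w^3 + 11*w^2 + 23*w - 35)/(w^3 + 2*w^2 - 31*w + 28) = (w + 5)/(w - 4)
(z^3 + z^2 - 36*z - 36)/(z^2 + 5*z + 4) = (z^2 - 36)/(z + 4)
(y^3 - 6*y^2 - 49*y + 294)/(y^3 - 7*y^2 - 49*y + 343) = (y - 6)/(y - 7)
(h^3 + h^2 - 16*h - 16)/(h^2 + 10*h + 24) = (h^2 - 3*h - 4)/(h + 6)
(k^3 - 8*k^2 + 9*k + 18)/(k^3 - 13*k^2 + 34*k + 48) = (k - 3)/(k - 8)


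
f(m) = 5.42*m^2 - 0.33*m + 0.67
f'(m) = 10.84*m - 0.33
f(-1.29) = 10.12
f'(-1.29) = -14.31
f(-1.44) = 12.38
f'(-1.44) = -15.94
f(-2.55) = 36.76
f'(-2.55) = -27.97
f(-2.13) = 25.96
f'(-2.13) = -23.42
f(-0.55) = 2.49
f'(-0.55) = -6.29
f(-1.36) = 11.14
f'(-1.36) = -15.07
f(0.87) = 4.49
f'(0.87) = 9.10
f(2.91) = 45.61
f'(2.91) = 31.21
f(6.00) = 193.81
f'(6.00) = 64.71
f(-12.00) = 785.11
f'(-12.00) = -130.41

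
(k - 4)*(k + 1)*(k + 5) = k^3 + 2*k^2 - 19*k - 20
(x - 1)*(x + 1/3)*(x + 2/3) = x^3 - 7*x/9 - 2/9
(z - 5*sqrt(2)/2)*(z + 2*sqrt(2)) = z^2 - sqrt(2)*z/2 - 10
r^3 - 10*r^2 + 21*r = r*(r - 7)*(r - 3)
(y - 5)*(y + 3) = y^2 - 2*y - 15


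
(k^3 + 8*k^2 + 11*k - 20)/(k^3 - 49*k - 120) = (k^2 + 3*k - 4)/(k^2 - 5*k - 24)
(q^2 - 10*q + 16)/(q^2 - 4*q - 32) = (q - 2)/(q + 4)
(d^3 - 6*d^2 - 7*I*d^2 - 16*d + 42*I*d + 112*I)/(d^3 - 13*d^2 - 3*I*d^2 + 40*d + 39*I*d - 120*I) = (d^2 + d*(2 - 7*I) - 14*I)/(d^2 - d*(5 + 3*I) + 15*I)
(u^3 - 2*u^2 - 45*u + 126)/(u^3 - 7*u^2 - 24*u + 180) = (u^2 + 4*u - 21)/(u^2 - u - 30)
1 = 1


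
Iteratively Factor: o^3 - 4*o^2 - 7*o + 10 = (o - 1)*(o^2 - 3*o - 10) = (o - 5)*(o - 1)*(o + 2)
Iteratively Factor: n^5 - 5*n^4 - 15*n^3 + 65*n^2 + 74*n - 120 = (n - 1)*(n^4 - 4*n^3 - 19*n^2 + 46*n + 120) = (n - 5)*(n - 1)*(n^3 + n^2 - 14*n - 24) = (n - 5)*(n - 4)*(n - 1)*(n^2 + 5*n + 6) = (n - 5)*(n - 4)*(n - 1)*(n + 3)*(n + 2)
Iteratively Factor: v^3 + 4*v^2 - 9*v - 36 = (v + 3)*(v^2 + v - 12) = (v - 3)*(v + 3)*(v + 4)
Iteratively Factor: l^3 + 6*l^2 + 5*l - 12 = (l + 3)*(l^2 + 3*l - 4) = (l - 1)*(l + 3)*(l + 4)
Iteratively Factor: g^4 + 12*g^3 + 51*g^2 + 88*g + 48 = (g + 1)*(g^3 + 11*g^2 + 40*g + 48) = (g + 1)*(g + 4)*(g^2 + 7*g + 12) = (g + 1)*(g + 4)^2*(g + 3)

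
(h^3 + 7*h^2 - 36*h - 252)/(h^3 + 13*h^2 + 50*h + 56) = (h^2 - 36)/(h^2 + 6*h + 8)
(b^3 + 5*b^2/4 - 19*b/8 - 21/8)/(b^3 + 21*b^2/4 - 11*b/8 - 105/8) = (b + 1)/(b + 5)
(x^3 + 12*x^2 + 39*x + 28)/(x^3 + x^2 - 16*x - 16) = (x + 7)/(x - 4)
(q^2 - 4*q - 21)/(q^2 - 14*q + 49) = (q + 3)/(q - 7)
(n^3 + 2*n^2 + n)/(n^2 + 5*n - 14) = n*(n^2 + 2*n + 1)/(n^2 + 5*n - 14)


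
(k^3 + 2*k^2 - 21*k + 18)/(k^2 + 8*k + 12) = (k^2 - 4*k + 3)/(k + 2)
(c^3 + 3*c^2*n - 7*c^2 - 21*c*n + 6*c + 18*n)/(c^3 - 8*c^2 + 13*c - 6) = (c + 3*n)/(c - 1)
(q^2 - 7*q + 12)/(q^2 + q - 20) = (q - 3)/(q + 5)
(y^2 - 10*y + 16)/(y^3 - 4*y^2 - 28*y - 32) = (y - 2)/(y^2 + 4*y + 4)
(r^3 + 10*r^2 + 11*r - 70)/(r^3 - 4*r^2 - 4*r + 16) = (r^2 + 12*r + 35)/(r^2 - 2*r - 8)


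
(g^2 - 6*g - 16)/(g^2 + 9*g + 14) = (g - 8)/(g + 7)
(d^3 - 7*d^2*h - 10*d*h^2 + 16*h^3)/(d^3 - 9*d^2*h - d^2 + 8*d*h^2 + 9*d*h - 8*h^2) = (d + 2*h)/(d - 1)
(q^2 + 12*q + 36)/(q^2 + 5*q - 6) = (q + 6)/(q - 1)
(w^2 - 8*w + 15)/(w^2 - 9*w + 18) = (w - 5)/(w - 6)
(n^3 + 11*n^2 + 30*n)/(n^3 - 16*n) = (n^2 + 11*n + 30)/(n^2 - 16)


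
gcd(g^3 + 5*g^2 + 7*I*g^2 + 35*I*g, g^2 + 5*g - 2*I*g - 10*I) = g + 5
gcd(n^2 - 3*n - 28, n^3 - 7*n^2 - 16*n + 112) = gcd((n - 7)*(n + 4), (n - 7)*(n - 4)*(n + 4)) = n^2 - 3*n - 28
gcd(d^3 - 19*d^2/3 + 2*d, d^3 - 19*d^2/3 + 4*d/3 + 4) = d - 6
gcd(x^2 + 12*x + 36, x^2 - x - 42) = x + 6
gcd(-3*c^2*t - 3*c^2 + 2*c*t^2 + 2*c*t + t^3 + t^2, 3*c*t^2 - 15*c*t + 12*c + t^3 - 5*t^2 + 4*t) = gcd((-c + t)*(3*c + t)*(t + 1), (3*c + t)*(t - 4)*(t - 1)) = 3*c + t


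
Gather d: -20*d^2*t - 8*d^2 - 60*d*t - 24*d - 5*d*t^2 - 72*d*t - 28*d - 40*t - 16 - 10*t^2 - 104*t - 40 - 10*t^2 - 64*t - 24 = d^2*(-20*t - 8) + d*(-5*t^2 - 132*t - 52) - 20*t^2 - 208*t - 80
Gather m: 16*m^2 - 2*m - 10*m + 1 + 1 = 16*m^2 - 12*m + 2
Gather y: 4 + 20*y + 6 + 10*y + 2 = 30*y + 12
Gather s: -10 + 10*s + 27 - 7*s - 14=3*s + 3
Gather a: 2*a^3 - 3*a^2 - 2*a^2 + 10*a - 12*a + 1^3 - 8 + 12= 2*a^3 - 5*a^2 - 2*a + 5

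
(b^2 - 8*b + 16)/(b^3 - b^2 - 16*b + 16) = (b - 4)/(b^2 + 3*b - 4)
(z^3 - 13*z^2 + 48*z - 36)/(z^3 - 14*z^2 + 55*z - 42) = (z - 6)/(z - 7)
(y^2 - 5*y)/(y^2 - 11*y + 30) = y/(y - 6)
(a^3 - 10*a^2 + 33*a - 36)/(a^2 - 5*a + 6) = (a^2 - 7*a + 12)/(a - 2)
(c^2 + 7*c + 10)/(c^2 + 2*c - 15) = (c + 2)/(c - 3)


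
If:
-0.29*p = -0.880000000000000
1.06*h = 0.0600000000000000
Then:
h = 0.06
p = 3.03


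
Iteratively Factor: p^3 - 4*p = (p - 2)*(p^2 + 2*p) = p*(p - 2)*(p + 2)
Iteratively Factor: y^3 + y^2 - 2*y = (y - 1)*(y^2 + 2*y) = (y - 1)*(y + 2)*(y)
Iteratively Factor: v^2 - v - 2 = (v - 2)*(v + 1)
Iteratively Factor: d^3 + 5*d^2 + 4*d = (d + 4)*(d^2 + d) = (d + 1)*(d + 4)*(d)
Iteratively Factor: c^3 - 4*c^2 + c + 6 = (c - 3)*(c^2 - c - 2) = (c - 3)*(c + 1)*(c - 2)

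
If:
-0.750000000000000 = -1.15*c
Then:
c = 0.65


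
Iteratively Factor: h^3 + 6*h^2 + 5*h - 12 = (h + 4)*(h^2 + 2*h - 3) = (h - 1)*(h + 4)*(h + 3)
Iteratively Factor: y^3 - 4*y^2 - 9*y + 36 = (y - 3)*(y^2 - y - 12) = (y - 3)*(y + 3)*(y - 4)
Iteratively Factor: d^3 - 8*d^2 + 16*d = (d - 4)*(d^2 - 4*d) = (d - 4)^2*(d)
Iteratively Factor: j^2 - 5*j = (j)*(j - 5)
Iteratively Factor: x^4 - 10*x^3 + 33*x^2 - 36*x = (x - 4)*(x^3 - 6*x^2 + 9*x) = (x - 4)*(x - 3)*(x^2 - 3*x) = (x - 4)*(x - 3)^2*(x)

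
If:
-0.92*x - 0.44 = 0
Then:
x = -0.48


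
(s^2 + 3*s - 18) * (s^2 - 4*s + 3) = s^4 - s^3 - 27*s^2 + 81*s - 54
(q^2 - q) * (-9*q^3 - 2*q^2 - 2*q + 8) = -9*q^5 + 7*q^4 + 10*q^2 - 8*q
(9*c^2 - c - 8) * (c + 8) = 9*c^3 + 71*c^2 - 16*c - 64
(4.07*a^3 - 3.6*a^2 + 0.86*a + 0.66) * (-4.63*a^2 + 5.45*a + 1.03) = -18.8441*a^5 + 38.8495*a^4 - 19.4097*a^3 - 2.0768*a^2 + 4.4828*a + 0.6798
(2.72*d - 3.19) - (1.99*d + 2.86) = 0.73*d - 6.05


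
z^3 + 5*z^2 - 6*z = z*(z - 1)*(z + 6)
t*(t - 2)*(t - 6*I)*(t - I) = t^4 - 2*t^3 - 7*I*t^3 - 6*t^2 + 14*I*t^2 + 12*t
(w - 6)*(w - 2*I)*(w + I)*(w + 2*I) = w^4 - 6*w^3 + I*w^3 + 4*w^2 - 6*I*w^2 - 24*w + 4*I*w - 24*I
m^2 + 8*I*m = m*(m + 8*I)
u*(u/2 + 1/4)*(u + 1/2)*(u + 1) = u^4/2 + u^3 + 5*u^2/8 + u/8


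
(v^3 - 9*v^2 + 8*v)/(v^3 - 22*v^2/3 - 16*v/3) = 3*(v - 1)/(3*v + 2)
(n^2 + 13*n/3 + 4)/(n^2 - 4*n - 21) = (n + 4/3)/(n - 7)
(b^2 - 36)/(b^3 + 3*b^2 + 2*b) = (b^2 - 36)/(b*(b^2 + 3*b + 2))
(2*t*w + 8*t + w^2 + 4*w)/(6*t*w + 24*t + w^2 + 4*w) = (2*t + w)/(6*t + w)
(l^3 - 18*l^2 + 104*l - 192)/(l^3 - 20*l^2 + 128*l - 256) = (l - 6)/(l - 8)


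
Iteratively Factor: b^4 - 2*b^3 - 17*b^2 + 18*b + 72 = (b + 3)*(b^3 - 5*b^2 - 2*b + 24) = (b - 4)*(b + 3)*(b^2 - b - 6) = (b - 4)*(b - 3)*(b + 3)*(b + 2)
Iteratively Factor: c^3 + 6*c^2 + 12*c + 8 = (c + 2)*(c^2 + 4*c + 4) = (c + 2)^2*(c + 2)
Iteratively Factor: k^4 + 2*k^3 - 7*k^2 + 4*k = (k - 1)*(k^3 + 3*k^2 - 4*k) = k*(k - 1)*(k^2 + 3*k - 4) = k*(k - 1)^2*(k + 4)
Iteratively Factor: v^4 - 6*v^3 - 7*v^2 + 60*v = (v - 5)*(v^3 - v^2 - 12*v) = (v - 5)*(v - 4)*(v^2 + 3*v) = v*(v - 5)*(v - 4)*(v + 3)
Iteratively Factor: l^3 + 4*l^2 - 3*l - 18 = (l + 3)*(l^2 + l - 6) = (l - 2)*(l + 3)*(l + 3)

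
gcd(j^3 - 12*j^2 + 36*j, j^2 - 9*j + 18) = j - 6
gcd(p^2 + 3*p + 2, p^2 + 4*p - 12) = 1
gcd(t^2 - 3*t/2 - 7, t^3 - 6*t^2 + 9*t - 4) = 1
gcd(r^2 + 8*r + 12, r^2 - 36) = r + 6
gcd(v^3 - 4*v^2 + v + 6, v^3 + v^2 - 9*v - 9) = v^2 - 2*v - 3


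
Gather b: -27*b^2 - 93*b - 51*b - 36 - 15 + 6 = -27*b^2 - 144*b - 45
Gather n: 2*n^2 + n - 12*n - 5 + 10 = 2*n^2 - 11*n + 5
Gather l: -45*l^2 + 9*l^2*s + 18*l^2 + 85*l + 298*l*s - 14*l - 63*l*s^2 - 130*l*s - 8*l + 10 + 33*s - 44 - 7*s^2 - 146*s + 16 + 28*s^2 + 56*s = l^2*(9*s - 27) + l*(-63*s^2 + 168*s + 63) + 21*s^2 - 57*s - 18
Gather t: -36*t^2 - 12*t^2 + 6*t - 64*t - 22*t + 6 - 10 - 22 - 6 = -48*t^2 - 80*t - 32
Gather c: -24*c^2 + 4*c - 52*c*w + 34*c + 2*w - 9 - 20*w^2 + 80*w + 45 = -24*c^2 + c*(38 - 52*w) - 20*w^2 + 82*w + 36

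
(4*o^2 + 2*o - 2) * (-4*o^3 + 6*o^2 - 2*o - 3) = -16*o^5 + 16*o^4 + 12*o^3 - 28*o^2 - 2*o + 6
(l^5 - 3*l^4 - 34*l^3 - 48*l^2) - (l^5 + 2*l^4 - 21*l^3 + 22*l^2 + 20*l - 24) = -5*l^4 - 13*l^3 - 70*l^2 - 20*l + 24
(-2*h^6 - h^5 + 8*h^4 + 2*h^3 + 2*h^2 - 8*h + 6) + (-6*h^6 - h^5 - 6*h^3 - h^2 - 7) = -8*h^6 - 2*h^5 + 8*h^4 - 4*h^3 + h^2 - 8*h - 1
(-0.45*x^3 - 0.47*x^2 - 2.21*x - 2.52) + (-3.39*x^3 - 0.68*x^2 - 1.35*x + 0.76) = -3.84*x^3 - 1.15*x^2 - 3.56*x - 1.76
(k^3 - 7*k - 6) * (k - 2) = k^4 - 2*k^3 - 7*k^2 + 8*k + 12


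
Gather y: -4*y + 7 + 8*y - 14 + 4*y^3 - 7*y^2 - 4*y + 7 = 4*y^3 - 7*y^2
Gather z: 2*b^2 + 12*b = 2*b^2 + 12*b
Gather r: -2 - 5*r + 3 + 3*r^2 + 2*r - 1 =3*r^2 - 3*r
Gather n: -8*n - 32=-8*n - 32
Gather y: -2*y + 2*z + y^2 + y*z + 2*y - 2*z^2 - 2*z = y^2 + y*z - 2*z^2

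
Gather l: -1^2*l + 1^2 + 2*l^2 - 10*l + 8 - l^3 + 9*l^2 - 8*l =-l^3 + 11*l^2 - 19*l + 9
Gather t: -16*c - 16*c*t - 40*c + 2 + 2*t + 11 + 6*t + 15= -56*c + t*(8 - 16*c) + 28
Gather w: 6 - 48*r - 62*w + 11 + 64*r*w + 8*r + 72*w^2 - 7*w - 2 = -40*r + 72*w^2 + w*(64*r - 69) + 15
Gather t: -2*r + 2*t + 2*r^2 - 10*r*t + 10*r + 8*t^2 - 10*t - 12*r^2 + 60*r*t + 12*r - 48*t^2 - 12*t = -10*r^2 + 20*r - 40*t^2 + t*(50*r - 20)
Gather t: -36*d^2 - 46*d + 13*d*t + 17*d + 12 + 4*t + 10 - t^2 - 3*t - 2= -36*d^2 - 29*d - t^2 + t*(13*d + 1) + 20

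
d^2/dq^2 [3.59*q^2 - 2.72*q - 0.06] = 7.18000000000000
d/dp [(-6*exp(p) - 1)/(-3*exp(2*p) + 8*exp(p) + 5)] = 2*(-(3*exp(p) - 4)*(6*exp(p) + 1) + 9*exp(2*p) - 24*exp(p) - 15)*exp(p)/(-3*exp(2*p) + 8*exp(p) + 5)^2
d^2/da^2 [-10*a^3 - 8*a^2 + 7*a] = -60*a - 16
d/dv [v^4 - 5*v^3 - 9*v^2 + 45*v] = 4*v^3 - 15*v^2 - 18*v + 45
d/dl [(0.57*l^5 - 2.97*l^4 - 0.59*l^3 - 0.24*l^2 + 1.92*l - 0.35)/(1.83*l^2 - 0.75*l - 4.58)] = (3.1293*l^6 - 12.5802*l^5 - 7.4502*l^4 + 55.2954*l^3 + 4.773*l^2 + 3.4794*l - 9.0561)/(3.3489*l^4 - 2.745*l^3 - 16.2003*l^2 + 6.87*l + 20.9764)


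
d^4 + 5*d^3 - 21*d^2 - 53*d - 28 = (d - 4)*(d + 1)^2*(d + 7)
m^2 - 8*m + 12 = (m - 6)*(m - 2)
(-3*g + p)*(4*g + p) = -12*g^2 + g*p + p^2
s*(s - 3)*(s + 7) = s^3 + 4*s^2 - 21*s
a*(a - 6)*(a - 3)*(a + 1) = a^4 - 8*a^3 + 9*a^2 + 18*a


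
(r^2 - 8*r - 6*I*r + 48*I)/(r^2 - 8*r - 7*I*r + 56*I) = (r - 6*I)/(r - 7*I)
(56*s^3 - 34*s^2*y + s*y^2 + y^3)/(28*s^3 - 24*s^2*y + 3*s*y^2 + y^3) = (-4*s + y)/(-2*s + y)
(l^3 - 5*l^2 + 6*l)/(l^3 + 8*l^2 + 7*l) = (l^2 - 5*l + 6)/(l^2 + 8*l + 7)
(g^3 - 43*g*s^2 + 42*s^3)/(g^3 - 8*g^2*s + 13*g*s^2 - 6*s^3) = (-g - 7*s)/(-g + s)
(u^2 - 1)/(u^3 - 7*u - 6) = (u - 1)/(u^2 - u - 6)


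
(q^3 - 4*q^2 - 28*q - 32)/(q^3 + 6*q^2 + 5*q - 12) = (q^3 - 4*q^2 - 28*q - 32)/(q^3 + 6*q^2 + 5*q - 12)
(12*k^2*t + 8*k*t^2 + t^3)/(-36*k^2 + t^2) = t*(2*k + t)/(-6*k + t)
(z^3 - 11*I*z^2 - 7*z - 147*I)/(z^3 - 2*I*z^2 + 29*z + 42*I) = (z - 7*I)/(z + 2*I)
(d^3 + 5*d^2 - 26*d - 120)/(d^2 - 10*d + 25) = (d^2 + 10*d + 24)/(d - 5)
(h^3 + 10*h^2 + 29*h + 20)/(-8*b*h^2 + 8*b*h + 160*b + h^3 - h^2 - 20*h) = (-h^2 - 6*h - 5)/(8*b*h - 40*b - h^2 + 5*h)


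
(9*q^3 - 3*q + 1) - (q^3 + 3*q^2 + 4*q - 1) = 8*q^3 - 3*q^2 - 7*q + 2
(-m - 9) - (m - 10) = 1 - 2*m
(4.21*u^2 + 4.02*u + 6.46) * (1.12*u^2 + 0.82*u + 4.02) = 4.7152*u^4 + 7.9546*u^3 + 27.4558*u^2 + 21.4576*u + 25.9692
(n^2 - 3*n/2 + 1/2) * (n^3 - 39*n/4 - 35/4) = n^5 - 3*n^4/2 - 37*n^3/4 + 47*n^2/8 + 33*n/4 - 35/8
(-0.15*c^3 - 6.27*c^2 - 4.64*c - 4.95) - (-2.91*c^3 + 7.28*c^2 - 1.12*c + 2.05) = 2.76*c^3 - 13.55*c^2 - 3.52*c - 7.0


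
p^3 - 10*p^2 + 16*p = p*(p - 8)*(p - 2)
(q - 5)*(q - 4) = q^2 - 9*q + 20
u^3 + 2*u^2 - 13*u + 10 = (u - 2)*(u - 1)*(u + 5)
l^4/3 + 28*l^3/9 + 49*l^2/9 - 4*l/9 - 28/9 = (l/3 + 1/3)*(l - 2/3)*(l + 2)*(l + 7)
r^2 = r^2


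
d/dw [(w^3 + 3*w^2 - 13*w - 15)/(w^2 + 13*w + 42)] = (w^4 + 26*w^3 + 178*w^2 + 282*w - 351)/(w^4 + 26*w^3 + 253*w^2 + 1092*w + 1764)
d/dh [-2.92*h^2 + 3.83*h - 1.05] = 3.83 - 5.84*h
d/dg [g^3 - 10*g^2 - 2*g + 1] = 3*g^2 - 20*g - 2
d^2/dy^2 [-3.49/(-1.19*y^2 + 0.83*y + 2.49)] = (9.884378*y^2 - 6.894146*y - 3.49*(2.38*y - 0.83)*(4.76*y - 1.66) - 20.682438)/(-1.19*y^2 + 0.83*y + 2.49)^3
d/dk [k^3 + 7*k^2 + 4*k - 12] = 3*k^2 + 14*k + 4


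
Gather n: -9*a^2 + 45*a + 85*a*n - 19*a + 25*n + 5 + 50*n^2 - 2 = -9*a^2 + 26*a + 50*n^2 + n*(85*a + 25) + 3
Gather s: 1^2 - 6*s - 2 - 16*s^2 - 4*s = -16*s^2 - 10*s - 1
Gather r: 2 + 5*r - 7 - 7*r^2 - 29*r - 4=-7*r^2 - 24*r - 9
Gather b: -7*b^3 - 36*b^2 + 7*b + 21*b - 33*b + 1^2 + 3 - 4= -7*b^3 - 36*b^2 - 5*b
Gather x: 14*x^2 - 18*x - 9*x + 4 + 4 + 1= 14*x^2 - 27*x + 9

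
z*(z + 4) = z^2 + 4*z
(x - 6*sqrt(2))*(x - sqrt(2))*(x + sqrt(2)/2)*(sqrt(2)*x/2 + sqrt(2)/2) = sqrt(2)*x^4/2 - 13*x^3/2 + sqrt(2)*x^3/2 - 13*x^2/2 + 5*sqrt(2)*x^2/2 + 5*sqrt(2)*x/2 + 6*x + 6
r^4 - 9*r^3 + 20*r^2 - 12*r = r*(r - 6)*(r - 2)*(r - 1)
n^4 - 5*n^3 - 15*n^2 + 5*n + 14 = (n - 7)*(n - 1)*(n + 1)*(n + 2)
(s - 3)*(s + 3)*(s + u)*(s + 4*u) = s^4 + 5*s^3*u + 4*s^2*u^2 - 9*s^2 - 45*s*u - 36*u^2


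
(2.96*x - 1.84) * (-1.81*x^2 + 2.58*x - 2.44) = -5.3576*x^3 + 10.9672*x^2 - 11.9696*x + 4.4896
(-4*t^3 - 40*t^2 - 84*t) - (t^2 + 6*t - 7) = -4*t^3 - 41*t^2 - 90*t + 7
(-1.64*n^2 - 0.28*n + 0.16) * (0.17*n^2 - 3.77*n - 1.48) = -0.2788*n^4 + 6.1352*n^3 + 3.51*n^2 - 0.1888*n - 0.2368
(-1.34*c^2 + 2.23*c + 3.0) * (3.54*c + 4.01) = -4.7436*c^3 + 2.5208*c^2 + 19.5623*c + 12.03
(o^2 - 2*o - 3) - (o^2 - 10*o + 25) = 8*o - 28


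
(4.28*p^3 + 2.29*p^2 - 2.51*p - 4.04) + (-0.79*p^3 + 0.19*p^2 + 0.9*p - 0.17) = 3.49*p^3 + 2.48*p^2 - 1.61*p - 4.21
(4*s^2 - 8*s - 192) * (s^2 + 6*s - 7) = 4*s^4 + 16*s^3 - 268*s^2 - 1096*s + 1344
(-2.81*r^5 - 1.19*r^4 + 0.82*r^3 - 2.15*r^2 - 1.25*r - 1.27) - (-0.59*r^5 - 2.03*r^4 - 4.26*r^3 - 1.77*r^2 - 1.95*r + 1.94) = -2.22*r^5 + 0.84*r^4 + 5.08*r^3 - 0.38*r^2 + 0.7*r - 3.21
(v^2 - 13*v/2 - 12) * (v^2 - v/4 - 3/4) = v^4 - 27*v^3/4 - 89*v^2/8 + 63*v/8 + 9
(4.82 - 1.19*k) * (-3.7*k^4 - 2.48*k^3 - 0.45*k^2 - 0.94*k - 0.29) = 4.403*k^5 - 14.8828*k^4 - 11.4181*k^3 - 1.0504*k^2 - 4.1857*k - 1.3978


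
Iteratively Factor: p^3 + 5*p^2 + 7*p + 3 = (p + 1)*(p^2 + 4*p + 3) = (p + 1)^2*(p + 3)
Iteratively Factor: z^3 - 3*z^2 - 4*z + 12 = (z + 2)*(z^2 - 5*z + 6) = (z - 3)*(z + 2)*(z - 2)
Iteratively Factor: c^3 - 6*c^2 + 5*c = (c - 5)*(c^2 - c) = (c - 5)*(c - 1)*(c)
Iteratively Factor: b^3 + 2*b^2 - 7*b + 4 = (b - 1)*(b^2 + 3*b - 4) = (b - 1)^2*(b + 4)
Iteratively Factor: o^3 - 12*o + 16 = (o - 2)*(o^2 + 2*o - 8) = (o - 2)^2*(o + 4)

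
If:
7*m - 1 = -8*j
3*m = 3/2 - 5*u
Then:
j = 35*u/24 - 5/16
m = 1/2 - 5*u/3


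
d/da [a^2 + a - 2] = 2*a + 1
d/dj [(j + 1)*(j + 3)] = 2*j + 4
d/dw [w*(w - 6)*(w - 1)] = 3*w^2 - 14*w + 6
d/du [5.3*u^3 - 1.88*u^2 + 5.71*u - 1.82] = 15.9*u^2 - 3.76*u + 5.71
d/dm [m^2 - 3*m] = 2*m - 3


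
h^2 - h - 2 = (h - 2)*(h + 1)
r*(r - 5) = r^2 - 5*r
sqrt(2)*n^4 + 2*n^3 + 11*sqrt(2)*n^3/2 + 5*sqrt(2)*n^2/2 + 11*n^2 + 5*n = n*(n + 5)*(n + sqrt(2))*(sqrt(2)*n + sqrt(2)/2)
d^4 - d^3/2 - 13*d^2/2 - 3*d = d*(d - 3)*(d + 1/2)*(d + 2)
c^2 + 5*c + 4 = (c + 1)*(c + 4)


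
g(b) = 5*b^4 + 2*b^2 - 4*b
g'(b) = 20*b^3 + 4*b - 4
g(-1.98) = 92.61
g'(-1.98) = -167.17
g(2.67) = 257.68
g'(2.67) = 387.36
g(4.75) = 2571.46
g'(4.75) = 2158.44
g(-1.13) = 15.23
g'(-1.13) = -37.38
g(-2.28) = 154.63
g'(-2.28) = -250.17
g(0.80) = 0.13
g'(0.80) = 9.44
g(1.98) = 76.77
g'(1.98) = 159.17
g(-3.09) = 487.29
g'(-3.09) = -606.43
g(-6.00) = 6576.00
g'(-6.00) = -4348.00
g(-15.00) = 253635.00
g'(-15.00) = -67564.00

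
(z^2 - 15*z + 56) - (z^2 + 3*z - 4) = 60 - 18*z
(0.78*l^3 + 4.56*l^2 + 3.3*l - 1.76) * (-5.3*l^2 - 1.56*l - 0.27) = -4.134*l^5 - 25.3848*l^4 - 24.8142*l^3 + 2.9488*l^2 + 1.8546*l + 0.4752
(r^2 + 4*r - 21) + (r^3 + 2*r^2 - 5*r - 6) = r^3 + 3*r^2 - r - 27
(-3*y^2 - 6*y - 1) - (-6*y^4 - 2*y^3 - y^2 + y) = 6*y^4 + 2*y^3 - 2*y^2 - 7*y - 1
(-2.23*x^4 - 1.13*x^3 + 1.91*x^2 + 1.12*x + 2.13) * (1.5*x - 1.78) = -3.345*x^5 + 2.2744*x^4 + 4.8764*x^3 - 1.7198*x^2 + 1.2014*x - 3.7914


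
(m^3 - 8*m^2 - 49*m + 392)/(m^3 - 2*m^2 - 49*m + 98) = (m - 8)/(m - 2)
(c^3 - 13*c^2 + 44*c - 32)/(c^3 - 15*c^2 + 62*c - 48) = (c - 4)/(c - 6)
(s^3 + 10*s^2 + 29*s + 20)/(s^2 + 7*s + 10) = (s^2 + 5*s + 4)/(s + 2)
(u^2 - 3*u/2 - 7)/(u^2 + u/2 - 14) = (u + 2)/(u + 4)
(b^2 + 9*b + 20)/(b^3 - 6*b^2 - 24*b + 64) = (b + 5)/(b^2 - 10*b + 16)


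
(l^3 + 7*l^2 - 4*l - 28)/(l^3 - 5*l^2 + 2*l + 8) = (l^2 + 9*l + 14)/(l^2 - 3*l - 4)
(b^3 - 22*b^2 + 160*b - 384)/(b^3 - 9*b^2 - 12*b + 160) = (b^2 - 14*b + 48)/(b^2 - b - 20)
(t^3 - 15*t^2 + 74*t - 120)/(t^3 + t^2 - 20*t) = (t^2 - 11*t + 30)/(t*(t + 5))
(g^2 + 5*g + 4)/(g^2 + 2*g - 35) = (g^2 + 5*g + 4)/(g^2 + 2*g - 35)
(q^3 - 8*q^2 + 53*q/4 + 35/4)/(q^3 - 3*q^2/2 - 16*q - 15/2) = (q - 7/2)/(q + 3)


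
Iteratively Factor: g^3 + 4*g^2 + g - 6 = (g - 1)*(g^2 + 5*g + 6) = (g - 1)*(g + 3)*(g + 2)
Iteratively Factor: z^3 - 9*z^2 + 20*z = (z)*(z^2 - 9*z + 20) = z*(z - 4)*(z - 5)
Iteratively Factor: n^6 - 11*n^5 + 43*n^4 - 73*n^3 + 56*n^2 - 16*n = (n - 1)*(n^5 - 10*n^4 + 33*n^3 - 40*n^2 + 16*n) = n*(n - 1)*(n^4 - 10*n^3 + 33*n^2 - 40*n + 16) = n*(n - 4)*(n - 1)*(n^3 - 6*n^2 + 9*n - 4) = n*(n - 4)*(n - 1)^2*(n^2 - 5*n + 4) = n*(n - 4)^2*(n - 1)^2*(n - 1)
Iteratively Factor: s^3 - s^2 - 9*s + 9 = (s - 3)*(s^2 + 2*s - 3) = (s - 3)*(s + 3)*(s - 1)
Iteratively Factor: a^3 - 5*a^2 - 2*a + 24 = (a + 2)*(a^2 - 7*a + 12) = (a - 4)*(a + 2)*(a - 3)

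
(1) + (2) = 3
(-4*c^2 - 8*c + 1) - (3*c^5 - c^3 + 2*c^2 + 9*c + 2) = -3*c^5 + c^3 - 6*c^2 - 17*c - 1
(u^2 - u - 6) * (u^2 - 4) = u^4 - u^3 - 10*u^2 + 4*u + 24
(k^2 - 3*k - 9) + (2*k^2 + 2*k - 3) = 3*k^2 - k - 12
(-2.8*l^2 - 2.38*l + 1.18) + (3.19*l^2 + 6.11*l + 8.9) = 0.39*l^2 + 3.73*l + 10.08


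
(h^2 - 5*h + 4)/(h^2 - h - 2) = (-h^2 + 5*h - 4)/(-h^2 + h + 2)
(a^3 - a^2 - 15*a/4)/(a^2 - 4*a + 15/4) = a*(2*a + 3)/(2*a - 3)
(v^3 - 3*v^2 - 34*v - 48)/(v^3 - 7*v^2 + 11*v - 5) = (v^3 - 3*v^2 - 34*v - 48)/(v^3 - 7*v^2 + 11*v - 5)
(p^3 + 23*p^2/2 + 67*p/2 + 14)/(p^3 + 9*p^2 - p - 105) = (p^2 + 9*p/2 + 2)/(p^2 + 2*p - 15)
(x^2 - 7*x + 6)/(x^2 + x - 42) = (x - 1)/(x + 7)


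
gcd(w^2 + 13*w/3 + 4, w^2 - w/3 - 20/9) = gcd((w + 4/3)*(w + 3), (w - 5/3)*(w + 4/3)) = w + 4/3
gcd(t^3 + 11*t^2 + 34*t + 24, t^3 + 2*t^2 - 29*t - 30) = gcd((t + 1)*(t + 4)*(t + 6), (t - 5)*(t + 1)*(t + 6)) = t^2 + 7*t + 6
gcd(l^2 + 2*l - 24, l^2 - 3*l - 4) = l - 4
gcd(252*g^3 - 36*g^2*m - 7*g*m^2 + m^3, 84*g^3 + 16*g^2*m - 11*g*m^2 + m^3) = 42*g^2 - 13*g*m + m^2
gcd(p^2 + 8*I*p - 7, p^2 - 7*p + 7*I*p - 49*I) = p + 7*I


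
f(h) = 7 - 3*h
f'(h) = -3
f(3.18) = -2.54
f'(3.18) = -3.00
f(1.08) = 3.76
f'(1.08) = -3.00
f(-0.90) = 9.70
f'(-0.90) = -3.00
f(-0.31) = 7.93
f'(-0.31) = -3.00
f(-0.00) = 7.00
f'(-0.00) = -3.00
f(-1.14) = 10.42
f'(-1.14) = -3.00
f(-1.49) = 11.47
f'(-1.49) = -3.00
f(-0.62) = 8.86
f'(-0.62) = -3.00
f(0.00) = 7.00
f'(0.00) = -3.00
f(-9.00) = 34.00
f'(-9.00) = -3.00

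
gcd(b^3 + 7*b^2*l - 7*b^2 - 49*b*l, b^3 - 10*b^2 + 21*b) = b^2 - 7*b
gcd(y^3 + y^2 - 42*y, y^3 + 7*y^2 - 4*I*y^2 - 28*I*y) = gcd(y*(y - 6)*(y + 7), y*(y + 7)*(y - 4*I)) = y^2 + 7*y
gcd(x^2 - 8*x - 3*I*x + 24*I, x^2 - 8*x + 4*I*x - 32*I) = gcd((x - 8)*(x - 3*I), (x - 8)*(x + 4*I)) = x - 8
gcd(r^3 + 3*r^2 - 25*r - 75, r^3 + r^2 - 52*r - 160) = r + 5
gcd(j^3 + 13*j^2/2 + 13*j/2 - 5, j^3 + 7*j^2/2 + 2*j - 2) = j^2 + 3*j/2 - 1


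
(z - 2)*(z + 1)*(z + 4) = z^3 + 3*z^2 - 6*z - 8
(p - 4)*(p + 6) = p^2 + 2*p - 24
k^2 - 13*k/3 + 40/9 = (k - 8/3)*(k - 5/3)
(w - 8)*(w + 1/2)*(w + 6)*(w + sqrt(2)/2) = w^4 - 3*w^3/2 + sqrt(2)*w^3/2 - 49*w^2 - 3*sqrt(2)*w^2/4 - 49*sqrt(2)*w/2 - 24*w - 12*sqrt(2)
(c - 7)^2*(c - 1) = c^3 - 15*c^2 + 63*c - 49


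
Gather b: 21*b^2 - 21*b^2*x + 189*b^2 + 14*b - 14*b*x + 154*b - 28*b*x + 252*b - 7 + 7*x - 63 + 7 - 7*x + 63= b^2*(210 - 21*x) + b*(420 - 42*x)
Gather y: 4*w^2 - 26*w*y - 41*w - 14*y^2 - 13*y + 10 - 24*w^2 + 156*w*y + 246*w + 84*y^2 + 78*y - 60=-20*w^2 + 205*w + 70*y^2 + y*(130*w + 65) - 50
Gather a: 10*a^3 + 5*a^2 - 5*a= 10*a^3 + 5*a^2 - 5*a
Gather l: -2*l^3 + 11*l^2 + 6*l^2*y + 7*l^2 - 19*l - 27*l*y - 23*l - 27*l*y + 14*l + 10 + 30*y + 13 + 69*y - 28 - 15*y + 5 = -2*l^3 + l^2*(6*y + 18) + l*(-54*y - 28) + 84*y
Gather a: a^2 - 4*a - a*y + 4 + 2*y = a^2 + a*(-y - 4) + 2*y + 4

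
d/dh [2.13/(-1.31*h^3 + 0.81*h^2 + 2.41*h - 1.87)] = (8.3709*h^2 - 3.4506*h - 5.1333)/(1.31*h^3 - 0.81*h^2 - 2.41*h + 1.87)^2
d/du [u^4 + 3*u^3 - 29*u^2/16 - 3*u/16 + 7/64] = 4*u^3 + 9*u^2 - 29*u/8 - 3/16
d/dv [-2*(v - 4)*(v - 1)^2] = 6*(3 - v)*(v - 1)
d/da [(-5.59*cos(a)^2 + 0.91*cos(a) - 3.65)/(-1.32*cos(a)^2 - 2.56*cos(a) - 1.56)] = (-15.5116*cos(a)^2 - 7.8048*cos(a) + 10.7636)*sin(a)/(1.7424*cos(a)^4 + 6.7584*cos(a)^3 + 10.672*cos(a)^2 + 7.9872*cos(a) + 2.4336)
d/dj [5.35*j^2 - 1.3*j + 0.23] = 10.7*j - 1.3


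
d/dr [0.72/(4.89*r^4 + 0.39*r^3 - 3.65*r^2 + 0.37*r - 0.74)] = (-14.0832*r^3 - 0.8424*r^2 + 5.256*r - 0.2664)/(4.89*r^4 + 0.39*r^3 - 3.65*r^2 + 0.37*r - 0.74)^2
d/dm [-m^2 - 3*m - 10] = -2*m - 3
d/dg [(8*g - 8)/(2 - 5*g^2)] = 8*(-5*g^2 + 10*g*(g - 1) + 2)/(5*g^2 - 2)^2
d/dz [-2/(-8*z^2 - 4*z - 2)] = 2*(-4*z - 1)/(4*z^2 + 2*z + 1)^2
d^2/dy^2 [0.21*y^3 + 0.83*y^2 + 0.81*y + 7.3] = 1.26*y + 1.66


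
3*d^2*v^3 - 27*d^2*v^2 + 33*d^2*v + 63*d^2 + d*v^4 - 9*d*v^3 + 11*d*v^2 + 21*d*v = (3*d + v)*(v - 7)*(v - 3)*(d*v + d)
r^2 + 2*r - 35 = (r - 5)*(r + 7)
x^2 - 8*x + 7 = (x - 7)*(x - 1)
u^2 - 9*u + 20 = (u - 5)*(u - 4)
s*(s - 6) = s^2 - 6*s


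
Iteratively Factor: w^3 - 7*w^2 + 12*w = (w)*(w^2 - 7*w + 12) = w*(w - 4)*(w - 3)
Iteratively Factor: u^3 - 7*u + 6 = (u - 1)*(u^2 + u - 6) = (u - 1)*(u + 3)*(u - 2)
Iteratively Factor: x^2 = (x)*(x)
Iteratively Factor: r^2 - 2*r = (r)*(r - 2)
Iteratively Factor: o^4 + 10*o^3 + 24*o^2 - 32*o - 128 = (o + 4)*(o^3 + 6*o^2 - 32) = (o - 2)*(o + 4)*(o^2 + 8*o + 16) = (o - 2)*(o + 4)^2*(o + 4)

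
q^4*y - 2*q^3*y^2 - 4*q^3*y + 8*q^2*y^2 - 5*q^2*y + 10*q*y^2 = q*(q - 5)*(q - 2*y)*(q*y + y)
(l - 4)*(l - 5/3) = l^2 - 17*l/3 + 20/3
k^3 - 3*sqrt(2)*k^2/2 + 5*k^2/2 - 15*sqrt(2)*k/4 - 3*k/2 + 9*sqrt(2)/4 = (k - 1/2)*(k + 3)*(k - 3*sqrt(2)/2)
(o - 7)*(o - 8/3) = o^2 - 29*o/3 + 56/3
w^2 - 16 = (w - 4)*(w + 4)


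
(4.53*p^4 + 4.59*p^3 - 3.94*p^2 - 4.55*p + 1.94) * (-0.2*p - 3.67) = -0.906*p^5 - 17.5431*p^4 - 16.0573*p^3 + 15.3698*p^2 + 16.3105*p - 7.1198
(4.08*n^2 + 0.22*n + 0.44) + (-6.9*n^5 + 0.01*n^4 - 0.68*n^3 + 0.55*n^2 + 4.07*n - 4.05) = -6.9*n^5 + 0.01*n^4 - 0.68*n^3 + 4.63*n^2 + 4.29*n - 3.61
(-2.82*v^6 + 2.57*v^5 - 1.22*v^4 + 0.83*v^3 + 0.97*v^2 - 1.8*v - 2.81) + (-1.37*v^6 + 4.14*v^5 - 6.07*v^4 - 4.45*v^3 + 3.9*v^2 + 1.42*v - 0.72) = -4.19*v^6 + 6.71*v^5 - 7.29*v^4 - 3.62*v^3 + 4.87*v^2 - 0.38*v - 3.53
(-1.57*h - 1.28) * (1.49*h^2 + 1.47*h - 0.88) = -2.3393*h^3 - 4.2151*h^2 - 0.5*h + 1.1264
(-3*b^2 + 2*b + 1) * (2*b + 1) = -6*b^3 + b^2 + 4*b + 1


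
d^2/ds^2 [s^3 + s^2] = 6*s + 2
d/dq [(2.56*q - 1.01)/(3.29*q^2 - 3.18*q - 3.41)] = (-8.4224*q^2 + 6.6458*q - 11.9414)/(10.8241*q^4 - 20.9244*q^3 - 12.3254*q^2 + 21.6876*q + 11.6281)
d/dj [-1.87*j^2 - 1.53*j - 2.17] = -3.74*j - 1.53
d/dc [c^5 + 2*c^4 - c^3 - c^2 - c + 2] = 5*c^4 + 8*c^3 - 3*c^2 - 2*c - 1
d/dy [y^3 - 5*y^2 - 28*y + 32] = 3*y^2 - 10*y - 28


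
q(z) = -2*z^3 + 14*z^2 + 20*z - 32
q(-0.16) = -34.83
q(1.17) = 7.36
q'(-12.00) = -1180.00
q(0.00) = -32.00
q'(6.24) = -38.91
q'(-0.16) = 15.37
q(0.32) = -24.23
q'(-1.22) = -23.09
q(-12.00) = 5200.00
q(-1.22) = -31.93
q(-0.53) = -38.37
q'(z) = -6*z^2 + 28*z + 20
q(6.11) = 156.65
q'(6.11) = -32.91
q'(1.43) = 47.77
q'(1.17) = 44.55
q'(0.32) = 28.35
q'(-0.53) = 3.47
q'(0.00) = 20.00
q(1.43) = 19.38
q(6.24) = 151.99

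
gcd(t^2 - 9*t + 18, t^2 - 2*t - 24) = t - 6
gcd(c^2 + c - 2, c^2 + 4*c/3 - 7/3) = c - 1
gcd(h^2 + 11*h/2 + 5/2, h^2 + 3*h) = 1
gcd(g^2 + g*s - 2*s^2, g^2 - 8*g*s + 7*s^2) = -g + s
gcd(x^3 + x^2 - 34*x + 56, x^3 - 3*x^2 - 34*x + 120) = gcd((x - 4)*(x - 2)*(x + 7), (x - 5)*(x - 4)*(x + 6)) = x - 4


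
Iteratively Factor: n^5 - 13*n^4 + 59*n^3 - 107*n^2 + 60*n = (n - 4)*(n^4 - 9*n^3 + 23*n^2 - 15*n) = (n - 4)*(n - 1)*(n^3 - 8*n^2 + 15*n) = n*(n - 4)*(n - 1)*(n^2 - 8*n + 15) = n*(n - 4)*(n - 3)*(n - 1)*(n - 5)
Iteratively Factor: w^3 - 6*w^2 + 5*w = (w)*(w^2 - 6*w + 5) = w*(w - 1)*(w - 5)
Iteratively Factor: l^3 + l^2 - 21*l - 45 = (l + 3)*(l^2 - 2*l - 15) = (l + 3)^2*(l - 5)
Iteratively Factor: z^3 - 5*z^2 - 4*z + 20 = (z - 2)*(z^2 - 3*z - 10) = (z - 5)*(z - 2)*(z + 2)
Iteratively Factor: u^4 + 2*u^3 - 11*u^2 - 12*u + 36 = (u - 2)*(u^3 + 4*u^2 - 3*u - 18) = (u - 2)*(u + 3)*(u^2 + u - 6) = (u - 2)*(u + 3)^2*(u - 2)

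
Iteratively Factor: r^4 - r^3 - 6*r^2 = (r)*(r^3 - r^2 - 6*r) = r^2*(r^2 - r - 6) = r^2*(r - 3)*(r + 2)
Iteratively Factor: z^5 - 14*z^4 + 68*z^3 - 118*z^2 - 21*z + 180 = (z - 4)*(z^4 - 10*z^3 + 28*z^2 - 6*z - 45) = (z - 5)*(z - 4)*(z^3 - 5*z^2 + 3*z + 9) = (z - 5)*(z - 4)*(z - 3)*(z^2 - 2*z - 3) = (z - 5)*(z - 4)*(z - 3)*(z + 1)*(z - 3)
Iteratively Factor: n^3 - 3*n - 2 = (n - 2)*(n^2 + 2*n + 1) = (n - 2)*(n + 1)*(n + 1)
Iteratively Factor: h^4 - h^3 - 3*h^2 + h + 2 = (h + 1)*(h^3 - 2*h^2 - h + 2) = (h + 1)^2*(h^2 - 3*h + 2) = (h - 2)*(h + 1)^2*(h - 1)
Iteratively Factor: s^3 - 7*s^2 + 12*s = (s - 4)*(s^2 - 3*s) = (s - 4)*(s - 3)*(s)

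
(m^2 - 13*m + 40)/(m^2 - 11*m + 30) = (m - 8)/(m - 6)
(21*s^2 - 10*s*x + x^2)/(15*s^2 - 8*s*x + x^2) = (-7*s + x)/(-5*s + x)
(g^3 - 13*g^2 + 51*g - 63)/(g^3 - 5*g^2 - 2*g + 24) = (g^2 - 10*g + 21)/(g^2 - 2*g - 8)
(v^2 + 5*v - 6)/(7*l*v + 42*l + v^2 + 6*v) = (v - 1)/(7*l + v)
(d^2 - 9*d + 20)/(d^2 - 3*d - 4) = (d - 5)/(d + 1)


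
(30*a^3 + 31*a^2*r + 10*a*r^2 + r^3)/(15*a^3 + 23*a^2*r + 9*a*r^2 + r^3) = (2*a + r)/(a + r)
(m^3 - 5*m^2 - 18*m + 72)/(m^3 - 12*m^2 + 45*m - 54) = (m + 4)/(m - 3)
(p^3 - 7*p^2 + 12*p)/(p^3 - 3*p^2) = (p - 4)/p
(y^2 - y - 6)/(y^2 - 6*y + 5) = (y^2 - y - 6)/(y^2 - 6*y + 5)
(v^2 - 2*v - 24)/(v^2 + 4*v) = (v - 6)/v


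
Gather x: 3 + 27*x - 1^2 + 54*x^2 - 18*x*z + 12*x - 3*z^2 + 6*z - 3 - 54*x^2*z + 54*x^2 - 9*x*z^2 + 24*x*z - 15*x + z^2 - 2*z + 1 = x^2*(108 - 54*z) + x*(-9*z^2 + 6*z + 24) - 2*z^2 + 4*z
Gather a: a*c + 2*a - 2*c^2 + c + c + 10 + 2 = a*(c + 2) - 2*c^2 + 2*c + 12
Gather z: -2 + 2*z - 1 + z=3*z - 3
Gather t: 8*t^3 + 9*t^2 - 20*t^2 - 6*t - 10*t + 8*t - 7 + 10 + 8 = 8*t^3 - 11*t^2 - 8*t + 11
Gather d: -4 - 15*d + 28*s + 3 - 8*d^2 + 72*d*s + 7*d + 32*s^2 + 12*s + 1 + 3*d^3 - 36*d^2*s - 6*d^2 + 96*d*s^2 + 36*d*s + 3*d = 3*d^3 + d^2*(-36*s - 14) + d*(96*s^2 + 108*s - 5) + 32*s^2 + 40*s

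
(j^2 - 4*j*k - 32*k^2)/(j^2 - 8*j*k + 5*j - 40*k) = (j + 4*k)/(j + 5)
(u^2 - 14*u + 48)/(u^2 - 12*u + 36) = (u - 8)/(u - 6)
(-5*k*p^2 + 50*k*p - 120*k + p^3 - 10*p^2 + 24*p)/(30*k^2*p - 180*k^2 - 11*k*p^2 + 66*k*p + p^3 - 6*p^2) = (p - 4)/(-6*k + p)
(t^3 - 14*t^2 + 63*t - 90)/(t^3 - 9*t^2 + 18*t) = (t - 5)/t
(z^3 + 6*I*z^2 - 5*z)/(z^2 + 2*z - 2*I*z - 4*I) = z*(z^2 + 6*I*z - 5)/(z^2 + 2*z*(1 - I) - 4*I)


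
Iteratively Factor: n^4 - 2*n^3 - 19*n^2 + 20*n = (n)*(n^3 - 2*n^2 - 19*n + 20) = n*(n - 1)*(n^2 - n - 20) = n*(n - 5)*(n - 1)*(n + 4)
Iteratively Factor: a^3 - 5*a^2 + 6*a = (a - 3)*(a^2 - 2*a) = a*(a - 3)*(a - 2)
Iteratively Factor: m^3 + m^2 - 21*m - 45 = (m + 3)*(m^2 - 2*m - 15) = (m + 3)^2*(m - 5)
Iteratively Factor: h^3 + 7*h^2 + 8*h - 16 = (h + 4)*(h^2 + 3*h - 4) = (h + 4)^2*(h - 1)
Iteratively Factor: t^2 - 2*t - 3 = (t - 3)*(t + 1)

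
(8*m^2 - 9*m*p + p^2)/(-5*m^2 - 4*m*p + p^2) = (-8*m^2 + 9*m*p - p^2)/(5*m^2 + 4*m*p - p^2)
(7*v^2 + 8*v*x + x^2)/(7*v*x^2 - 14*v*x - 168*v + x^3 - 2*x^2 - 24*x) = (v + x)/(x^2 - 2*x - 24)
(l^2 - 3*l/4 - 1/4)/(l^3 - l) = (l + 1/4)/(l*(l + 1))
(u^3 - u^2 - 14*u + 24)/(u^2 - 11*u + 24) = (u^2 + 2*u - 8)/(u - 8)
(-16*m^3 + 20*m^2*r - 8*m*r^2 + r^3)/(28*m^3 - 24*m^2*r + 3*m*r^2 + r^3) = (-4*m + r)/(7*m + r)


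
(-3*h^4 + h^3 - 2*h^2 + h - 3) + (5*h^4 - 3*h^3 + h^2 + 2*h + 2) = 2*h^4 - 2*h^3 - h^2 + 3*h - 1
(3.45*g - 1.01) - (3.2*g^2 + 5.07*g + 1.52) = -3.2*g^2 - 1.62*g - 2.53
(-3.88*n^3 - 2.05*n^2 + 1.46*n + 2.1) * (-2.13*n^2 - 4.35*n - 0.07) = 8.2644*n^5 + 21.2445*n^4 + 6.0793*n^3 - 10.6805*n^2 - 9.2372*n - 0.147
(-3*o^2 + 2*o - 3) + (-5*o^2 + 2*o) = -8*o^2 + 4*o - 3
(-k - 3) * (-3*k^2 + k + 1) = 3*k^3 + 8*k^2 - 4*k - 3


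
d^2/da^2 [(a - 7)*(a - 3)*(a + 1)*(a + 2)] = 12*a^2 - 42*a - 14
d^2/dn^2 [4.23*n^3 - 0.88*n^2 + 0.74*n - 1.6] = 25.38*n - 1.76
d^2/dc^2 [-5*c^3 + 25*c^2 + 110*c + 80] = 50 - 30*c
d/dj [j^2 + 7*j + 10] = 2*j + 7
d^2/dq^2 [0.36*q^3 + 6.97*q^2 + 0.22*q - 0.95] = 2.16*q + 13.94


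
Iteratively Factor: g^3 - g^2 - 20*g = (g)*(g^2 - g - 20) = g*(g - 5)*(g + 4)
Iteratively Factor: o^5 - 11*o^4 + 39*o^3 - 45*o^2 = (o - 5)*(o^4 - 6*o^3 + 9*o^2) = (o - 5)*(o - 3)*(o^3 - 3*o^2) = o*(o - 5)*(o - 3)*(o^2 - 3*o) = o^2*(o - 5)*(o - 3)*(o - 3)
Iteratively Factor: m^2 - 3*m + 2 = (m - 2)*(m - 1)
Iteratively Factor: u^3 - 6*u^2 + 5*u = (u - 1)*(u^2 - 5*u) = (u - 5)*(u - 1)*(u)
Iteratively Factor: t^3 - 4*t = (t + 2)*(t^2 - 2*t) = (t - 2)*(t + 2)*(t)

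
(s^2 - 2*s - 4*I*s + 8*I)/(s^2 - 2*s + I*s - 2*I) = (s - 4*I)/(s + I)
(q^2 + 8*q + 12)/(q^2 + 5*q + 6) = (q + 6)/(q + 3)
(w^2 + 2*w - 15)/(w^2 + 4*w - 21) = (w + 5)/(w + 7)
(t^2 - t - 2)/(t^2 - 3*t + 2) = (t + 1)/(t - 1)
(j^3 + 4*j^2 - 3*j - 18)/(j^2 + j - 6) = j + 3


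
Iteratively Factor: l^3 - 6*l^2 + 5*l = (l - 5)*(l^2 - l) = l*(l - 5)*(l - 1)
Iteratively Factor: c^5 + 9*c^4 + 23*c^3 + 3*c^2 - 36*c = (c - 1)*(c^4 + 10*c^3 + 33*c^2 + 36*c) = c*(c - 1)*(c^3 + 10*c^2 + 33*c + 36) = c*(c - 1)*(c + 3)*(c^2 + 7*c + 12) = c*(c - 1)*(c + 3)^2*(c + 4)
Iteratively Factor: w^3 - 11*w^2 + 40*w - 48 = (w - 4)*(w^2 - 7*w + 12) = (w - 4)*(w - 3)*(w - 4)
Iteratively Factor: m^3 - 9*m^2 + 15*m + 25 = (m - 5)*(m^2 - 4*m - 5) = (m - 5)^2*(m + 1)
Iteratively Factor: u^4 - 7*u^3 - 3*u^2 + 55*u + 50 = (u - 5)*(u^3 - 2*u^2 - 13*u - 10) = (u - 5)^2*(u^2 + 3*u + 2) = (u - 5)^2*(u + 1)*(u + 2)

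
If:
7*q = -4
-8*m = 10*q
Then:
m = 5/7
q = -4/7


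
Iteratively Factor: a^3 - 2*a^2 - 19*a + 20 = (a - 1)*(a^2 - a - 20) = (a - 1)*(a + 4)*(a - 5)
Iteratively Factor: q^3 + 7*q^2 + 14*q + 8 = (q + 4)*(q^2 + 3*q + 2) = (q + 1)*(q + 4)*(q + 2)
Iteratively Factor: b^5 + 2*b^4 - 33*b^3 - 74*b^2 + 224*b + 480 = (b - 3)*(b^4 + 5*b^3 - 18*b^2 - 128*b - 160) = (b - 3)*(b + 4)*(b^3 + b^2 - 22*b - 40) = (b - 3)*(b + 2)*(b + 4)*(b^2 - b - 20) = (b - 3)*(b + 2)*(b + 4)^2*(b - 5)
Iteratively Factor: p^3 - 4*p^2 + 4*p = (p)*(p^2 - 4*p + 4) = p*(p - 2)*(p - 2)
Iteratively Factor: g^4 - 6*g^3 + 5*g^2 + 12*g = (g + 1)*(g^3 - 7*g^2 + 12*g) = (g - 4)*(g + 1)*(g^2 - 3*g) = (g - 4)*(g - 3)*(g + 1)*(g)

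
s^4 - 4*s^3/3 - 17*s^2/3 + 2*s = s*(s - 3)*(s - 1/3)*(s + 2)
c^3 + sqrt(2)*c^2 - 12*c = c*(c - 2*sqrt(2))*(c + 3*sqrt(2))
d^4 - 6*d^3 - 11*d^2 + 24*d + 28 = (d - 7)*(d - 2)*(d + 1)*(d + 2)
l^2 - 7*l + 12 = (l - 4)*(l - 3)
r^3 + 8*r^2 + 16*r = r*(r + 4)^2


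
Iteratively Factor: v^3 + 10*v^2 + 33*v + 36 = (v + 3)*(v^2 + 7*v + 12) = (v + 3)*(v + 4)*(v + 3)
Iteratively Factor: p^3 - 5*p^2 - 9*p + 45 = (p + 3)*(p^2 - 8*p + 15) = (p - 5)*(p + 3)*(p - 3)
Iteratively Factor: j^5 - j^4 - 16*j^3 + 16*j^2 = (j - 4)*(j^4 + 3*j^3 - 4*j^2) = j*(j - 4)*(j^3 + 3*j^2 - 4*j) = j*(j - 4)*(j + 4)*(j^2 - j) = j*(j - 4)*(j - 1)*(j + 4)*(j)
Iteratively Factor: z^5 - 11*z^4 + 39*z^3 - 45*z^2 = (z - 5)*(z^4 - 6*z^3 + 9*z^2) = z*(z - 5)*(z^3 - 6*z^2 + 9*z) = z*(z - 5)*(z - 3)*(z^2 - 3*z) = z*(z - 5)*(z - 3)^2*(z)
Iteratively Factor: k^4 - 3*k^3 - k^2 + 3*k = (k + 1)*(k^3 - 4*k^2 + 3*k) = k*(k + 1)*(k^2 - 4*k + 3) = k*(k - 1)*(k + 1)*(k - 3)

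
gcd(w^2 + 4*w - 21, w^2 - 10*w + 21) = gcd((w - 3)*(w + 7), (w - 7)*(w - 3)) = w - 3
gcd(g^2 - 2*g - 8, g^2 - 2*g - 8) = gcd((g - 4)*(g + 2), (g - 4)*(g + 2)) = g^2 - 2*g - 8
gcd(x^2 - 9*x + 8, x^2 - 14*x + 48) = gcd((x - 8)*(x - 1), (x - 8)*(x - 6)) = x - 8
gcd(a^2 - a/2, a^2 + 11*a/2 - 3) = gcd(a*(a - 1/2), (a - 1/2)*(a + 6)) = a - 1/2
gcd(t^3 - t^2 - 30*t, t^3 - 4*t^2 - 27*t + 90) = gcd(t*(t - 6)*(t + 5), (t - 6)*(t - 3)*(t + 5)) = t^2 - t - 30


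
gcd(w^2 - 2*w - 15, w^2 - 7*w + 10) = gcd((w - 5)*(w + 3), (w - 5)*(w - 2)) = w - 5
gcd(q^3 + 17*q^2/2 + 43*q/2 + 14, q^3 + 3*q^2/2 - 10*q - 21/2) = q^2 + 9*q/2 + 7/2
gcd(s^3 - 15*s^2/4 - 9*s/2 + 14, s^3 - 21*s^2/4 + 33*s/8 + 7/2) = s^2 - 23*s/4 + 7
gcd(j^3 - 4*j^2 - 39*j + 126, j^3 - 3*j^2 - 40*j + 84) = j^2 - j - 42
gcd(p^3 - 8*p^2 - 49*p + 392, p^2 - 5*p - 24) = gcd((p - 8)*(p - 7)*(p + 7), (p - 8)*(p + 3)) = p - 8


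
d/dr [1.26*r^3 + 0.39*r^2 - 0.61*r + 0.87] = 3.78*r^2 + 0.78*r - 0.61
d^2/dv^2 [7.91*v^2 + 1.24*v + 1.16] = 15.8200000000000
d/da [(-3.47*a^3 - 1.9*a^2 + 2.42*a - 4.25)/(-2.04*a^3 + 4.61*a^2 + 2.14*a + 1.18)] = (-3.5527136788005e-15*a^5 - 19.8727*a^4 - 4.97799999999999*a^3 - 53.516*a^2 + 34.701*a + 11.9506)/(4.1616*a^6 - 18.8088*a^5 + 12.5209*a^4 + 14.9164*a^3 + 15.4592*a^2 + 5.0504*a + 1.3924)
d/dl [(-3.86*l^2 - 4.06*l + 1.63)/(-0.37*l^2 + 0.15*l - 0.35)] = (-2.0812*l^2 + 3.9082*l + 1.1765)/(0.1369*l^4 - 0.111*l^3 + 0.2815*l^2 - 0.105*l + 0.1225)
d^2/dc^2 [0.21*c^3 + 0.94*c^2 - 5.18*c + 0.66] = 1.26*c + 1.88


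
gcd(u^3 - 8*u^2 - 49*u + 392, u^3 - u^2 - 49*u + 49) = u^2 - 49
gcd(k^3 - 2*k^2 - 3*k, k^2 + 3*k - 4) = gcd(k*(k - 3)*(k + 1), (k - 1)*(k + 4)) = 1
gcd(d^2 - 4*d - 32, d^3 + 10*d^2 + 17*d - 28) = d + 4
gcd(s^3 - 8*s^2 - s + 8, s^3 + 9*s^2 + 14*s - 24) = s - 1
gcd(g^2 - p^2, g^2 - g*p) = -g + p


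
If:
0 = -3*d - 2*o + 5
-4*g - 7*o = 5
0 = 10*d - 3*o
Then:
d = 15/29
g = -495/116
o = 50/29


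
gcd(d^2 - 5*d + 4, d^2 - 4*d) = d - 4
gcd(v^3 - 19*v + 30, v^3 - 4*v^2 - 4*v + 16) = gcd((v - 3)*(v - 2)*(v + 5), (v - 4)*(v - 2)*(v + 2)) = v - 2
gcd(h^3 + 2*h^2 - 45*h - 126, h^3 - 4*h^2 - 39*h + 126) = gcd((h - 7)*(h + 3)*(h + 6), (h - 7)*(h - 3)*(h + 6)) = h^2 - h - 42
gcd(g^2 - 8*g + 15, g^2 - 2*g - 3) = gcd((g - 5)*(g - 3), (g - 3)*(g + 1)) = g - 3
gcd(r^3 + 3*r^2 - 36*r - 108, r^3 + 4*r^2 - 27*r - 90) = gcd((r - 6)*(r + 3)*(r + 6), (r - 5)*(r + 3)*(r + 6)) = r^2 + 9*r + 18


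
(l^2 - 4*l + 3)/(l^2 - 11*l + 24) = (l - 1)/(l - 8)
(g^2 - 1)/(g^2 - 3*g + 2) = (g + 1)/(g - 2)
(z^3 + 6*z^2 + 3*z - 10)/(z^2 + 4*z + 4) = (z^2 + 4*z - 5)/(z + 2)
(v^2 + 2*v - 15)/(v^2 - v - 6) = (v + 5)/(v + 2)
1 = 1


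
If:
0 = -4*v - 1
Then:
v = -1/4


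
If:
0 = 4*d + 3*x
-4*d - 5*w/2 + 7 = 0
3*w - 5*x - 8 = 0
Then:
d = -3/14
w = 22/7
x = 2/7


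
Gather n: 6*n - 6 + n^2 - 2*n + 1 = n^2 + 4*n - 5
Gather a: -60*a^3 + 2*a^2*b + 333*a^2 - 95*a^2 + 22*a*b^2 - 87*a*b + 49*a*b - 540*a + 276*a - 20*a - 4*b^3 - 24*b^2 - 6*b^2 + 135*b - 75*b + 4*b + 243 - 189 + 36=-60*a^3 + a^2*(2*b + 238) + a*(22*b^2 - 38*b - 284) - 4*b^3 - 30*b^2 + 64*b + 90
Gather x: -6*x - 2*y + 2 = -6*x - 2*y + 2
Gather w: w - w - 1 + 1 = 0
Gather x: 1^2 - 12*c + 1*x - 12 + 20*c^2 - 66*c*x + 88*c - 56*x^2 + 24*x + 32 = 20*c^2 + 76*c - 56*x^2 + x*(25 - 66*c) + 21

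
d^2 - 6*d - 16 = (d - 8)*(d + 2)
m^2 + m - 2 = (m - 1)*(m + 2)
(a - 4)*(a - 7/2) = a^2 - 15*a/2 + 14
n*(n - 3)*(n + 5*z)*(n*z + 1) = n^4*z + 5*n^3*z^2 - 3*n^3*z + n^3 - 15*n^2*z^2 + 5*n^2*z - 3*n^2 - 15*n*z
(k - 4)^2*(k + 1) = k^3 - 7*k^2 + 8*k + 16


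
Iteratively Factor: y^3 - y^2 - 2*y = (y + 1)*(y^2 - 2*y) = y*(y + 1)*(y - 2)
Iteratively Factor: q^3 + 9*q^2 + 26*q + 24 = (q + 3)*(q^2 + 6*q + 8) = (q + 3)*(q + 4)*(q + 2)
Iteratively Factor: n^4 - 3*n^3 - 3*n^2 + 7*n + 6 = (n + 1)*(n^3 - 4*n^2 + n + 6) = (n + 1)^2*(n^2 - 5*n + 6) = (n - 3)*(n + 1)^2*(n - 2)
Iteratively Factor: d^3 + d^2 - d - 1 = (d + 1)*(d^2 - 1) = (d - 1)*(d + 1)*(d + 1)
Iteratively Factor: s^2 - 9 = (s - 3)*(s + 3)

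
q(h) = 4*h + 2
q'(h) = 4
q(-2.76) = -9.04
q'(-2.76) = 4.00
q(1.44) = 7.76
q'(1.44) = 4.00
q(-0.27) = 0.92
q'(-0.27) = 4.00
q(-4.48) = -15.92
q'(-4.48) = 4.00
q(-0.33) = 0.68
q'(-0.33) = 4.00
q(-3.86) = -13.44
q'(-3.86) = 4.00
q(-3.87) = -13.48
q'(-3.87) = 4.00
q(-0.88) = -1.52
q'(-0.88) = 4.00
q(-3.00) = -10.00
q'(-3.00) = 4.00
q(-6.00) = -22.00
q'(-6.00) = 4.00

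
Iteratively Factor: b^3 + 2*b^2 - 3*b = (b - 1)*(b^2 + 3*b) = b*(b - 1)*(b + 3)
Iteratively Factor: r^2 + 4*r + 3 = (r + 1)*(r + 3)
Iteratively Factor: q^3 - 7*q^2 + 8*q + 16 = (q - 4)*(q^2 - 3*q - 4) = (q - 4)^2*(q + 1)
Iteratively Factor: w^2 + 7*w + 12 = (w + 4)*(w + 3)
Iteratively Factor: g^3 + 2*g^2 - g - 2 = (g + 1)*(g^2 + g - 2) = (g - 1)*(g + 1)*(g + 2)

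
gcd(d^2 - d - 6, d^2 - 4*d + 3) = d - 3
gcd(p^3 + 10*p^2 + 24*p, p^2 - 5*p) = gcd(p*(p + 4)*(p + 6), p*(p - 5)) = p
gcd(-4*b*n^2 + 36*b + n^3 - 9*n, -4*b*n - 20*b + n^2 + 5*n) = 4*b - n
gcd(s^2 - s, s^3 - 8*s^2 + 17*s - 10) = s - 1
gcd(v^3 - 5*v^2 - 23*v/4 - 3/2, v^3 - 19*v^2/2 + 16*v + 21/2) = v + 1/2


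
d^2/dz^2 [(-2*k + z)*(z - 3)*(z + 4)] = -4*k + 6*z + 2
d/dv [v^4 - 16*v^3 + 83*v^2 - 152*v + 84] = 4*v^3 - 48*v^2 + 166*v - 152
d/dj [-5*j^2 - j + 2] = -10*j - 1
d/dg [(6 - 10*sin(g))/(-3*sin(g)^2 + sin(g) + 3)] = 2*(-15*sin(g)^2 + 18*sin(g) - 18)*cos(g)/(sin(g) + 3*cos(g)^2)^2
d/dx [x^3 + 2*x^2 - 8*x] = 3*x^2 + 4*x - 8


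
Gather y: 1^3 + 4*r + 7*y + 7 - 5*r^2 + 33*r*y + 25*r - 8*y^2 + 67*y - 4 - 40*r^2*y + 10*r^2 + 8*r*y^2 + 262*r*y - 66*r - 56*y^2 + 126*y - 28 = 5*r^2 - 37*r + y^2*(8*r - 64) + y*(-40*r^2 + 295*r + 200) - 24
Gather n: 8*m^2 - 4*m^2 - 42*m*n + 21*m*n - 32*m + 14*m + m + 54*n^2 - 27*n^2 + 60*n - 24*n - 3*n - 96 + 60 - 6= 4*m^2 - 17*m + 27*n^2 + n*(33 - 21*m) - 42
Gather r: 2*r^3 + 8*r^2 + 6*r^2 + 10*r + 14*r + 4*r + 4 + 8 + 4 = 2*r^3 + 14*r^2 + 28*r + 16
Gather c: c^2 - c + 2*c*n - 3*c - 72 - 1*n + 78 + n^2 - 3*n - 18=c^2 + c*(2*n - 4) + n^2 - 4*n - 12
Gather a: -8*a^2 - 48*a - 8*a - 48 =-8*a^2 - 56*a - 48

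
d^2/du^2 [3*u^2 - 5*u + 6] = 6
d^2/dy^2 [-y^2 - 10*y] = -2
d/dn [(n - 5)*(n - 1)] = 2*n - 6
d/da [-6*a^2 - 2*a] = -12*a - 2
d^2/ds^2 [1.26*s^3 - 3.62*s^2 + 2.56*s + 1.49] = 7.56*s - 7.24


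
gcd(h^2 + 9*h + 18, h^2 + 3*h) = h + 3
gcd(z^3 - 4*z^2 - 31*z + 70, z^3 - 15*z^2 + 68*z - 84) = z^2 - 9*z + 14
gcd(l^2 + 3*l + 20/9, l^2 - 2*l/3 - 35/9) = l + 5/3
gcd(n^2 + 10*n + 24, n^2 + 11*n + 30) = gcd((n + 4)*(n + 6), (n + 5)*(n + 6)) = n + 6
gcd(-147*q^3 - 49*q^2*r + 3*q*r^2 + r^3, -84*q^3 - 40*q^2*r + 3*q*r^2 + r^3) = 7*q + r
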